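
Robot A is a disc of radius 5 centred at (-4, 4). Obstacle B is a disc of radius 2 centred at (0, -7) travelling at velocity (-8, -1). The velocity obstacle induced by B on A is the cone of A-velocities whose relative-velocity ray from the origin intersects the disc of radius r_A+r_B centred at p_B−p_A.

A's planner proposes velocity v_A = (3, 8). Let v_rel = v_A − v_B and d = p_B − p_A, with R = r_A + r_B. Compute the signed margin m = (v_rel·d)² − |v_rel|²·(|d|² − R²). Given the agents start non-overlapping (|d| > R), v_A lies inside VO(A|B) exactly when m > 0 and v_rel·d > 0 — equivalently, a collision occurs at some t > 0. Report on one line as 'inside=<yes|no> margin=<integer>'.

d = (4, -11),  |d|² = 137;  R = 5+2 = 7,  c = 137−7² = 88
v_rel = (11, 9),  |v_rel|² = 202;  v_rel·d = (11)·(4) + (9)·(-11) = -55
202·t² + 110·t + 88 = 0  ⇒  m = (-55)² − 202·88 = -14751
m = -14751 < 0,  v_rel·d = -55 < 0  ⇒  outside

inside=no margin=-14751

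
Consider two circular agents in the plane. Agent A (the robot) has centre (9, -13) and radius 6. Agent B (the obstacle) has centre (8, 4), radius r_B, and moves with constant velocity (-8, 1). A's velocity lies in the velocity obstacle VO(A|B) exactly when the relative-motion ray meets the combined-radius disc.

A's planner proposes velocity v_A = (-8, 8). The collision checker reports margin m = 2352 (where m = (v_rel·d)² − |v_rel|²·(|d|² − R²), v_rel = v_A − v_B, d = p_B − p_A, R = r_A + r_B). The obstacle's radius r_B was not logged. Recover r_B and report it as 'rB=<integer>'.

m = 2352
d = (-1, 17);  v_rel = (0, 7),  |v_rel|² = 49
v_rel×d = (0)·(17) − (7)·(-1) = 7
since m = R²·49 − 7²:  R² = (49 + 2352) / 49 = 49
R = √49 = 7  ⇒  r_B = 7 − 6 = 1

rB=1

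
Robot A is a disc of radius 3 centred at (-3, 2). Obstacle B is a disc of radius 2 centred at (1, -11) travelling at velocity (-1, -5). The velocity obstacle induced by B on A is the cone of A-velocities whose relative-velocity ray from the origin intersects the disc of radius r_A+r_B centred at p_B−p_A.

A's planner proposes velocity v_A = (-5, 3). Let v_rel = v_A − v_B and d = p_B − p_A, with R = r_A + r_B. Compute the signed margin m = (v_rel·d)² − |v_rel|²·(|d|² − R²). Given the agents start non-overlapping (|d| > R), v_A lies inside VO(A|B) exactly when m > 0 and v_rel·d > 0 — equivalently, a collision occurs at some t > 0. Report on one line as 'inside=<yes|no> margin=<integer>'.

d = (4, -13),  |d|² = 185;  R = 3+2 = 5,  c = 185−5² = 160
v_rel = (-4, 8),  |v_rel|² = 80;  v_rel·d = (-4)·(4) + (8)·(-13) = -120
80·t² + 240·t + 160 = 0  ⇒  m = (-120)² − 80·160 = 1600
m = 1600 > 0,  v_rel·d = -120 < 0  ⇒  outside

inside=no margin=1600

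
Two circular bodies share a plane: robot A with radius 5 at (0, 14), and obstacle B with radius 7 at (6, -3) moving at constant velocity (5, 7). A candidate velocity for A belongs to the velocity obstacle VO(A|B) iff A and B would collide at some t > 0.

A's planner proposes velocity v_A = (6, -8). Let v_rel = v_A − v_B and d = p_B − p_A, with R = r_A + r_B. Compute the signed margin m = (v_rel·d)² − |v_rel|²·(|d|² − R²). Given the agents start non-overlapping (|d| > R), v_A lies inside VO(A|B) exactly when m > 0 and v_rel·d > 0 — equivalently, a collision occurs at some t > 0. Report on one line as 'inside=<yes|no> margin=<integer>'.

d = (6, -17),  |d|² = 325;  R = 5+7 = 12,  c = 325−12² = 181
v_rel = (1, -15),  |v_rel|² = 226;  v_rel·d = (1)·(6) + (-15)·(-17) = 261
226·t² − 522·t + 181 = 0  ⇒  m = 261² − 226·181 = 27215
m = 27215 > 0,  v_rel·d = 261 > 0  ⇒  inside

inside=yes margin=27215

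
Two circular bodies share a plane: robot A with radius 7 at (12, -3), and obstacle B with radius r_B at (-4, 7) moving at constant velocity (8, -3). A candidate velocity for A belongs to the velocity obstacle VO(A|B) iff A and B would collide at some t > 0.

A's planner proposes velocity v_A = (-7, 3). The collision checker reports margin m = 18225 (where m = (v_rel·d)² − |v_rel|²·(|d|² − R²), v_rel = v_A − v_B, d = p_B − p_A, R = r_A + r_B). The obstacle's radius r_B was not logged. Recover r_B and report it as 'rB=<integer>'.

m = 18225
d = (-16, 10);  v_rel = (-15, 6),  |v_rel|² = 261
v_rel×d = (-15)·(10) − (6)·(-16) = -54
since m = R²·261 − (-54)²:  R² = (2916 + 18225) / 261 = 81
R = √81 = 9  ⇒  r_B = 9 − 7 = 2

rB=2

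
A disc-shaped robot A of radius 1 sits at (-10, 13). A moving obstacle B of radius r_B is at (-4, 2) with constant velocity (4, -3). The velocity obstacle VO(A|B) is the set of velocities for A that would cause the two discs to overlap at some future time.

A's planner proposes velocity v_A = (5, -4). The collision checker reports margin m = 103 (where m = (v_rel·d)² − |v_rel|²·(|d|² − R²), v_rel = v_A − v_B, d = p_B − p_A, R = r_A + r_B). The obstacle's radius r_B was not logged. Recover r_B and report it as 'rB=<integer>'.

m = 103
d = (6, -11);  v_rel = (1, -1),  |v_rel|² = 2
v_rel×d = (1)·(-11) − (-1)·(6) = -5
since m = R²·2 − (-5)²:  R² = (25 + 103) / 2 = 64
R = √64 = 8  ⇒  r_B = 8 − 1 = 7

rB=7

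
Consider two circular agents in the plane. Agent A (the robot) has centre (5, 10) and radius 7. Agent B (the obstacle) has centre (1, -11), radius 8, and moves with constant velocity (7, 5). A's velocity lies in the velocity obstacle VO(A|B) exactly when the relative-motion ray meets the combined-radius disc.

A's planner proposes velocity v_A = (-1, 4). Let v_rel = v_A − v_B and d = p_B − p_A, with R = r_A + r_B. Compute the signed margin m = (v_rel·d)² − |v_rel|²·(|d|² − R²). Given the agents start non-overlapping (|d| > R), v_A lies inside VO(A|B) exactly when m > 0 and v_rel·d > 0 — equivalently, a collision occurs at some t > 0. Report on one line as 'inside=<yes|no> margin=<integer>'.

d = (-4, -21),  |d|² = 457;  R = 7+8 = 15,  c = 457−15² = 232
v_rel = (-8, -1),  |v_rel|² = 65;  v_rel·d = (-8)·(-4) + (-1)·(-21) = 53
65·t² − 106·t + 232 = 0  ⇒  m = 53² − 65·232 = -12271
m = -12271 < 0,  v_rel·d = 53 > 0  ⇒  outside

inside=no margin=-12271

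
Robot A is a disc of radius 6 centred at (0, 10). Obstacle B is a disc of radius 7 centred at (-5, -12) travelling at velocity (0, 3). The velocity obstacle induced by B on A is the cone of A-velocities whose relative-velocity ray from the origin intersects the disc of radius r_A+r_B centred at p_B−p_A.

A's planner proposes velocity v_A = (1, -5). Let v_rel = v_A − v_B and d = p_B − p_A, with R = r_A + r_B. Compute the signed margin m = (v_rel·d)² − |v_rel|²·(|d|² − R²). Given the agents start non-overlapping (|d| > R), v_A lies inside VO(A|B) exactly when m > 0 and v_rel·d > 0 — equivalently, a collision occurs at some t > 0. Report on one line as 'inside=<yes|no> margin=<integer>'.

d = (-5, -22),  |d|² = 509;  R = 6+7 = 13,  c = 509−13² = 340
v_rel = (1, -8),  |v_rel|² = 65;  v_rel·d = (1)·(-5) + (-8)·(-22) = 171
65·t² − 342·t + 340 = 0  ⇒  m = 171² − 65·340 = 7141
m = 7141 > 0,  v_rel·d = 171 > 0  ⇒  inside

inside=yes margin=7141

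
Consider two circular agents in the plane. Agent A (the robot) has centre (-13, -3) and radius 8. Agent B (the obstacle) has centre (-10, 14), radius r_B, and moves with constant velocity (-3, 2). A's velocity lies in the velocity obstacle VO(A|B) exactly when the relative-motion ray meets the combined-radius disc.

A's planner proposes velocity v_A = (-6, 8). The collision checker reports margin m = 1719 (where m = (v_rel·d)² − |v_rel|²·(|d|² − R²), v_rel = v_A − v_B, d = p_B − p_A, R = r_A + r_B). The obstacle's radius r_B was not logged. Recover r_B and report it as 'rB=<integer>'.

m = 1719
d = (3, 17);  v_rel = (-3, 6),  |v_rel|² = 45
v_rel×d = (-3)·(17) − (6)·(3) = -69
since m = R²·45 − (-69)²:  R² = (4761 + 1719) / 45 = 144
R = √144 = 12  ⇒  r_B = 12 − 8 = 4

rB=4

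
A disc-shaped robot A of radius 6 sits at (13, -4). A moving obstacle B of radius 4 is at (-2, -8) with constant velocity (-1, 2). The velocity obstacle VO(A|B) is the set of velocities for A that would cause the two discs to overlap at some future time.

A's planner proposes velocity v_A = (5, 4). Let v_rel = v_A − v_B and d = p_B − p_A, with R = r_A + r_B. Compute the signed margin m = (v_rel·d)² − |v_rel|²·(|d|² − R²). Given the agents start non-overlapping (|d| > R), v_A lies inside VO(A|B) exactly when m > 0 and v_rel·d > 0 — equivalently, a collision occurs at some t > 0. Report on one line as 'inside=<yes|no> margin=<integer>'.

d = (-15, -4),  |d|² = 241;  R = 6+4 = 10,  c = 241−10² = 141
v_rel = (6, 2),  |v_rel|² = 40;  v_rel·d = (6)·(-15) + (2)·(-4) = -98
40·t² + 196·t + 141 = 0  ⇒  m = (-98)² − 40·141 = 3964
m = 3964 > 0,  v_rel·d = -98 < 0  ⇒  outside

inside=no margin=3964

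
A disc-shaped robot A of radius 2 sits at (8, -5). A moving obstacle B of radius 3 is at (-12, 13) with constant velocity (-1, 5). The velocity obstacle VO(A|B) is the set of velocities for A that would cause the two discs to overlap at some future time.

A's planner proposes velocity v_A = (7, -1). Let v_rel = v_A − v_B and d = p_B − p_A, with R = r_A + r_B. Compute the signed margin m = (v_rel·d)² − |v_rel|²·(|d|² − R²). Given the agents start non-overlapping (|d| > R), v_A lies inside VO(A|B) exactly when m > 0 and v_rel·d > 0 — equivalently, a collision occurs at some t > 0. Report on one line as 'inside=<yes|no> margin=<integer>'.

d = (-20, 18),  |d|² = 724;  R = 2+3 = 5,  c = 724−5² = 699
v_rel = (8, -6),  |v_rel|² = 100;  v_rel·d = (8)·(-20) + (-6)·(18) = -268
100·t² + 536·t + 699 = 0  ⇒  m = (-268)² − 100·699 = 1924
m = 1924 > 0,  v_rel·d = -268 < 0  ⇒  outside

inside=no margin=1924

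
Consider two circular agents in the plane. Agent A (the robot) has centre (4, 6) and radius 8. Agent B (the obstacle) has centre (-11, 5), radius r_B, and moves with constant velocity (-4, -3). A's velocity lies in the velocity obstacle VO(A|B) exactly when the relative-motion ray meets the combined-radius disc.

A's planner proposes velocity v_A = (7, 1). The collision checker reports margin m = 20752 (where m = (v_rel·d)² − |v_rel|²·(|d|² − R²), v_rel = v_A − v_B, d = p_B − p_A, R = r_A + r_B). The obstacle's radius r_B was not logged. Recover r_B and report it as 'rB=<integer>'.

m = 20752
d = (-15, -1);  v_rel = (11, 4),  |v_rel|² = 137
v_rel×d = (11)·(-1) − (4)·(-15) = 49
since m = R²·137 − 49²:  R² = (2401 + 20752) / 137 = 169
R = √169 = 13  ⇒  r_B = 13 − 8 = 5

rB=5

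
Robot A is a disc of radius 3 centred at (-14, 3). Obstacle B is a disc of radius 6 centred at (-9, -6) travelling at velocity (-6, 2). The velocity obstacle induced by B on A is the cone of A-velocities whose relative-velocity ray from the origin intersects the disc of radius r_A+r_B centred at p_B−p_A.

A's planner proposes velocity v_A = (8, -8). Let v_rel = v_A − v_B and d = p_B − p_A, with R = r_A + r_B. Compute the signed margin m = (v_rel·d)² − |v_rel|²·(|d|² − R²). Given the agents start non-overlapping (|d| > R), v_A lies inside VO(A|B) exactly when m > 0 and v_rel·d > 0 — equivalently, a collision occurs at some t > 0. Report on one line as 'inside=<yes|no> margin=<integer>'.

d = (5, -9),  |d|² = 106;  R = 3+6 = 9,  c = 106−9² = 25
v_rel = (14, -10),  |v_rel|² = 296;  v_rel·d = (14)·(5) + (-10)·(-9) = 160
296·t² − 320·t + 25 = 0  ⇒  m = 160² − 296·25 = 18200
m = 18200 > 0,  v_rel·d = 160 > 0  ⇒  inside

inside=yes margin=18200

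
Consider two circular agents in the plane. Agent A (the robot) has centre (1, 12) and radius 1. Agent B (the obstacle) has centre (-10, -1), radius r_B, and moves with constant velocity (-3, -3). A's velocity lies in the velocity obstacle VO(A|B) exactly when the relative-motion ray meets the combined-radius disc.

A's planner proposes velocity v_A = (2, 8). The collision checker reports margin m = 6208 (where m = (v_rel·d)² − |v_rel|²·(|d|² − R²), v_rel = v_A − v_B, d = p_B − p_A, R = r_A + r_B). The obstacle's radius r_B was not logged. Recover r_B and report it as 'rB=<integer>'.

m = 6208
d = (-11, -13);  v_rel = (5, 11),  |v_rel|² = 146
v_rel×d = (5)·(-13) − (11)·(-11) = 56
since m = R²·146 − 56²:  R² = (3136 + 6208) / 146 = 64
R = √64 = 8  ⇒  r_B = 8 − 1 = 7

rB=7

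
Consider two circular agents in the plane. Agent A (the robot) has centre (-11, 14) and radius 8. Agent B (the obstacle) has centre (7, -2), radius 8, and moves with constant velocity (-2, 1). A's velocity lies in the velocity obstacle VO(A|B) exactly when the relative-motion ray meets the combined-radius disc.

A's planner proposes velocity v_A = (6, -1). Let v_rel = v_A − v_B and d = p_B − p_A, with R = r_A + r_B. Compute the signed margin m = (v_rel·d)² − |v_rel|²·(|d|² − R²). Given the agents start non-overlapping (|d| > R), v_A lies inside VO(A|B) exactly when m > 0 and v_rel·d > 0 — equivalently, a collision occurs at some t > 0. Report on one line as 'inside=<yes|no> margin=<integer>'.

d = (18, -16),  |d|² = 580;  R = 8+8 = 16,  c = 580−16² = 324
v_rel = (8, -2),  |v_rel|² = 68;  v_rel·d = (8)·(18) + (-2)·(-16) = 176
68·t² − 352·t + 324 = 0  ⇒  m = 176² − 68·324 = 8944
m = 8944 > 0,  v_rel·d = 176 > 0  ⇒  inside

inside=yes margin=8944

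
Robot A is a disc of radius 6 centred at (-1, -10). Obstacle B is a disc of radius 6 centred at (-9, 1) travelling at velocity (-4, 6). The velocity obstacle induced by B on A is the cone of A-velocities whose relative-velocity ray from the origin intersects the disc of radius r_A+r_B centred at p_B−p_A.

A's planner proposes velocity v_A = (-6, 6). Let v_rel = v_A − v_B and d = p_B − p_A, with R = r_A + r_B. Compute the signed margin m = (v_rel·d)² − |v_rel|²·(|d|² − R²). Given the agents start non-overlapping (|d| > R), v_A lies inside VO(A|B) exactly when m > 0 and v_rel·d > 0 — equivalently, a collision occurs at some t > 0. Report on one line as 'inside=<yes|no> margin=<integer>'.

d = (-8, 11),  |d|² = 185;  R = 6+6 = 12,  c = 185−12² = 41
v_rel = (-2, 0),  |v_rel|² = 4;  v_rel·d = (-2)·(-8) + (0)·(11) = 16
4·t² − 32·t + 41 = 0  ⇒  m = 16² − 4·41 = 92
m = 92 > 0,  v_rel·d = 16 > 0  ⇒  inside

inside=yes margin=92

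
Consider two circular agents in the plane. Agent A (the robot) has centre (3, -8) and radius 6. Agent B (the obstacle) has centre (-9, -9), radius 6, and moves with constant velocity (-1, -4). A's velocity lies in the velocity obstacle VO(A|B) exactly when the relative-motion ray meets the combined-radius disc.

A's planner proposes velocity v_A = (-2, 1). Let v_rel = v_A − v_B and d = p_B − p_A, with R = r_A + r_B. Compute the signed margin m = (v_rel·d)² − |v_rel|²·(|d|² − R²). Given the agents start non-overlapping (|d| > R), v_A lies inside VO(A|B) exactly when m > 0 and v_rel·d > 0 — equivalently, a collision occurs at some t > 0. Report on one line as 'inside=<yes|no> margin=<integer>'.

d = (-12, -1),  |d|² = 145;  R = 6+6 = 12,  c = 145−12² = 1
v_rel = (-1, 5),  |v_rel|² = 26;  v_rel·d = (-1)·(-12) + (5)·(-1) = 7
26·t² − 14·t + 1 = 0  ⇒  m = 7² − 26·1 = 23
m = 23 > 0,  v_rel·d = 7 > 0  ⇒  inside

inside=yes margin=23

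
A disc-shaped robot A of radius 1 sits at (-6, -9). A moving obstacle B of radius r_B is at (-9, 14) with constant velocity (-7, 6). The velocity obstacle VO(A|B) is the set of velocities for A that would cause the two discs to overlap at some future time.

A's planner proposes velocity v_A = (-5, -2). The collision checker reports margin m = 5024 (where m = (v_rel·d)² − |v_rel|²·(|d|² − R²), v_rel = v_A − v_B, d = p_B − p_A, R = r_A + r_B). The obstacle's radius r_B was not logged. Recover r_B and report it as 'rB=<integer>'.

m = 5024
d = (-3, 23);  v_rel = (2, -8),  |v_rel|² = 68
v_rel×d = (2)·(23) − (-8)·(-3) = 22
since m = R²·68 − 22²:  R² = (484 + 5024) / 68 = 81
R = √81 = 9  ⇒  r_B = 9 − 1 = 8

rB=8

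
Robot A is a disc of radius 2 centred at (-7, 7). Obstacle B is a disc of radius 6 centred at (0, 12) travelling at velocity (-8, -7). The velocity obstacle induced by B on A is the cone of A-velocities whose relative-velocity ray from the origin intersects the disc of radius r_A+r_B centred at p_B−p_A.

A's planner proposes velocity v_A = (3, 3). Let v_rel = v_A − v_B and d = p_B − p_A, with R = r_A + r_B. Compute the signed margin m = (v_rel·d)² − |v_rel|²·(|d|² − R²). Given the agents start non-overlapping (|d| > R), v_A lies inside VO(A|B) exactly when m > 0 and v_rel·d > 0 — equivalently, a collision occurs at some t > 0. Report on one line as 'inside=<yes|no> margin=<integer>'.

d = (7, 5),  |d|² = 74;  R = 2+6 = 8,  c = 74−8² = 10
v_rel = (11, 10),  |v_rel|² = 221;  v_rel·d = (11)·(7) + (10)·(5) = 127
221·t² − 254·t + 10 = 0  ⇒  m = 127² − 221·10 = 13919
m = 13919 > 0,  v_rel·d = 127 > 0  ⇒  inside

inside=yes margin=13919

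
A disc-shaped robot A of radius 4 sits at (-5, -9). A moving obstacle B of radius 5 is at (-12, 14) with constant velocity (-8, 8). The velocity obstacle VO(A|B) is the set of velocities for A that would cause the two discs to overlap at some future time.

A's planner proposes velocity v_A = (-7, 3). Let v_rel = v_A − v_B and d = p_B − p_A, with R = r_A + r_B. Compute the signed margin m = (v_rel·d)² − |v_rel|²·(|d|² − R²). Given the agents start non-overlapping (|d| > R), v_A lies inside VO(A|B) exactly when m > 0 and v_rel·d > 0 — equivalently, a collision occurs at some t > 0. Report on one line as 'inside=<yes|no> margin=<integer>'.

d = (-7, 23),  |d|² = 578;  R = 4+5 = 9,  c = 578−9² = 497
v_rel = (1, -5),  |v_rel|² = 26;  v_rel·d = (1)·(-7) + (-5)·(23) = -122
26·t² + 244·t + 497 = 0  ⇒  m = (-122)² − 26·497 = 1962
m = 1962 > 0,  v_rel·d = -122 < 0  ⇒  outside

inside=no margin=1962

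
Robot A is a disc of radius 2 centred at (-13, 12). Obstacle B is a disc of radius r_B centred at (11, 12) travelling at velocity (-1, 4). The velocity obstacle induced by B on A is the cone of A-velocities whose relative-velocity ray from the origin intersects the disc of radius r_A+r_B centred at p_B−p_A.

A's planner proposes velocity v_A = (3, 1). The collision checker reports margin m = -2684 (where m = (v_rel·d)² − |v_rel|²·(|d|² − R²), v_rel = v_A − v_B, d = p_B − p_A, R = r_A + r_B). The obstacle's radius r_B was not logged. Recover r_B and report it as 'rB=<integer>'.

m = -2684
d = (24, 0);  v_rel = (4, -3),  |v_rel|² = 25
v_rel×d = (4)·(0) − (-3)·(24) = 72
since m = R²·25 − 72²:  R² = (5184 + -2684) / 25 = 100
R = √100 = 10  ⇒  r_B = 10 − 2 = 8

rB=8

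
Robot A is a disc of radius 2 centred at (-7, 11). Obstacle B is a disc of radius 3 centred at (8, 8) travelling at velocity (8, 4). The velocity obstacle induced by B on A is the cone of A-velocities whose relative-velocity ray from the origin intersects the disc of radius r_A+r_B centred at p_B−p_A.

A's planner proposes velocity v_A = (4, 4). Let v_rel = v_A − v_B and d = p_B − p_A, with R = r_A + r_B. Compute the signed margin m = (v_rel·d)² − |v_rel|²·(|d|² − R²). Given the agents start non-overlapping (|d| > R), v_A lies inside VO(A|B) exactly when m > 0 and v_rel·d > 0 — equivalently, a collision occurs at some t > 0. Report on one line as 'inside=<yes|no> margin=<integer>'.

d = (15, -3),  |d|² = 234;  R = 2+3 = 5,  c = 234−5² = 209
v_rel = (-4, 0),  |v_rel|² = 16;  v_rel·d = (-4)·(15) + (0)·(-3) = -60
16·t² + 120·t + 209 = 0  ⇒  m = (-60)² − 16·209 = 256
m = 256 > 0,  v_rel·d = -60 < 0  ⇒  outside

inside=no margin=256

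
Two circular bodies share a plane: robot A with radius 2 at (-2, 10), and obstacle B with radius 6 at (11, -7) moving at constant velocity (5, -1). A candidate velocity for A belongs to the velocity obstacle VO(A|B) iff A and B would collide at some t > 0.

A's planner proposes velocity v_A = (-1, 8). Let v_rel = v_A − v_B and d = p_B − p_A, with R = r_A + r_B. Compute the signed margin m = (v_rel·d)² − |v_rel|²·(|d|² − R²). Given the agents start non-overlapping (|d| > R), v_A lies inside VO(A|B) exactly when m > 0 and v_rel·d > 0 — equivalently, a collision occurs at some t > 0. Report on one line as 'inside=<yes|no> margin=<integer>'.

d = (13, -17),  |d|² = 458;  R = 2+6 = 8,  c = 458−8² = 394
v_rel = (-6, 9),  |v_rel|² = 117;  v_rel·d = (-6)·(13) + (9)·(-17) = -231
117·t² + 462·t + 394 = 0  ⇒  m = (-231)² − 117·394 = 7263
m = 7263 > 0,  v_rel·d = -231 < 0  ⇒  outside

inside=no margin=7263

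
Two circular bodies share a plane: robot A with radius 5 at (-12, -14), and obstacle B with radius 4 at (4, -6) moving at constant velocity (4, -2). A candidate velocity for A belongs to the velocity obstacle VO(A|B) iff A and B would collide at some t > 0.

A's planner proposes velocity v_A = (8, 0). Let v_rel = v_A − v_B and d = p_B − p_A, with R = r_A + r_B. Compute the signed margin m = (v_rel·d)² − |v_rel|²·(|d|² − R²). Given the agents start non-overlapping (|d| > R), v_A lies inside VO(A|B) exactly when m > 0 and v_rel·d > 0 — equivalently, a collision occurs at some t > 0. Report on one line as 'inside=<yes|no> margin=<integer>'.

d = (16, 8),  |d|² = 320;  R = 5+4 = 9,  c = 320−9² = 239
v_rel = (4, 2),  |v_rel|² = 20;  v_rel·d = (4)·(16) + (2)·(8) = 80
20·t² − 160·t + 239 = 0  ⇒  m = 80² − 20·239 = 1620
m = 1620 > 0,  v_rel·d = 80 > 0  ⇒  inside

inside=yes margin=1620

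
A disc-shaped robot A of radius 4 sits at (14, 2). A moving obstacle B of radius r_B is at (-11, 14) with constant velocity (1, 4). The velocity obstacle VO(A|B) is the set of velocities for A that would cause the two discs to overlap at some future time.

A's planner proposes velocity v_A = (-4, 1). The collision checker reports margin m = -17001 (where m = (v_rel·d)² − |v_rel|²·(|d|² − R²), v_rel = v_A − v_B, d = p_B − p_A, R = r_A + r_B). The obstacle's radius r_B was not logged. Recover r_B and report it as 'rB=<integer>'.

m = -17001
d = (-25, 12);  v_rel = (-5, -3),  |v_rel|² = 34
v_rel×d = (-5)·(12) − (-3)·(-25) = -135
since m = R²·34 − (-135)²:  R² = (18225 + -17001) / 34 = 36
R = √36 = 6  ⇒  r_B = 6 − 4 = 2

rB=2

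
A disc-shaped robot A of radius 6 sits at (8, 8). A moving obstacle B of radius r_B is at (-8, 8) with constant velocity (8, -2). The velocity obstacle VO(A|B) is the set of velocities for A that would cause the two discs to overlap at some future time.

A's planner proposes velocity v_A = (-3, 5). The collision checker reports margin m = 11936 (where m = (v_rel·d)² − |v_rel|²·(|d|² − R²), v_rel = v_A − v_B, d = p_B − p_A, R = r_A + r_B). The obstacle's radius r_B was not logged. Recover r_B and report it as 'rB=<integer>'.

m = 11936
d = (-16, 0);  v_rel = (-11, 7),  |v_rel|² = 170
v_rel×d = (-11)·(0) − (7)·(-16) = 112
since m = R²·170 − 112²:  R² = (12544 + 11936) / 170 = 144
R = √144 = 12  ⇒  r_B = 12 − 6 = 6

rB=6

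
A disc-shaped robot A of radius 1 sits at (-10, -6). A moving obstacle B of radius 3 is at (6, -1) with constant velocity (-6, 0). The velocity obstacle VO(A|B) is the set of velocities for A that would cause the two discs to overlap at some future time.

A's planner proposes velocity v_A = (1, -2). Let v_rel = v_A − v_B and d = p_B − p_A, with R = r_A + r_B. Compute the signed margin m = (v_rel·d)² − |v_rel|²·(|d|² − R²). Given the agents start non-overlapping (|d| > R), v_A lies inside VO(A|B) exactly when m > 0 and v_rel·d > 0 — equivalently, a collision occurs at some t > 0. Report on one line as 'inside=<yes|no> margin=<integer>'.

d = (16, 5),  |d|² = 281;  R = 1+3 = 4,  c = 281−4² = 265
v_rel = (7, -2),  |v_rel|² = 53;  v_rel·d = (7)·(16) + (-2)·(5) = 102
53·t² − 204·t + 265 = 0  ⇒  m = 102² − 53·265 = -3641
m = -3641 < 0,  v_rel·d = 102 > 0  ⇒  outside

inside=no margin=-3641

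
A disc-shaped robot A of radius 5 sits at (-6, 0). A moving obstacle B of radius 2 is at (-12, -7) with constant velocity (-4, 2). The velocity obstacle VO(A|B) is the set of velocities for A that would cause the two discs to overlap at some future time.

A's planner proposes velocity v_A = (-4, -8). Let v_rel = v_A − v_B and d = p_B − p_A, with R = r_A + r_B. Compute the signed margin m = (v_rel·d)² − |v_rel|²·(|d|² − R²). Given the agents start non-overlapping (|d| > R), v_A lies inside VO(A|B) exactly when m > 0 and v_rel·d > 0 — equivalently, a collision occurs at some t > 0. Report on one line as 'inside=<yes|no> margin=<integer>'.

d = (-6, -7),  |d|² = 85;  R = 5+2 = 7,  c = 85−7² = 36
v_rel = (0, -10),  |v_rel|² = 100;  v_rel·d = (0)·(-6) + (-10)·(-7) = 70
100·t² − 140·t + 36 = 0  ⇒  m = 70² − 100·36 = 1300
m = 1300 > 0,  v_rel·d = 70 > 0  ⇒  inside

inside=yes margin=1300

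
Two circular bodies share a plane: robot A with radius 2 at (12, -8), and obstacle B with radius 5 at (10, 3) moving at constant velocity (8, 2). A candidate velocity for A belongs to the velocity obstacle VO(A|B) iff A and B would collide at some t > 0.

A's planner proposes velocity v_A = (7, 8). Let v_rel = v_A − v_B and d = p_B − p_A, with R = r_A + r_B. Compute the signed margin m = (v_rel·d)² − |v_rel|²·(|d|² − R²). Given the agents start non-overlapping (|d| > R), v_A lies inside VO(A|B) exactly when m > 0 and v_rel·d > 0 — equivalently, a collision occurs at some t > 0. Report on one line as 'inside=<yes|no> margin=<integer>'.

d = (-2, 11),  |d|² = 125;  R = 2+5 = 7,  c = 125−7² = 76
v_rel = (-1, 6),  |v_rel|² = 37;  v_rel·d = (-1)·(-2) + (6)·(11) = 68
37·t² − 136·t + 76 = 0  ⇒  m = 68² − 37·76 = 1812
m = 1812 > 0,  v_rel·d = 68 > 0  ⇒  inside

inside=yes margin=1812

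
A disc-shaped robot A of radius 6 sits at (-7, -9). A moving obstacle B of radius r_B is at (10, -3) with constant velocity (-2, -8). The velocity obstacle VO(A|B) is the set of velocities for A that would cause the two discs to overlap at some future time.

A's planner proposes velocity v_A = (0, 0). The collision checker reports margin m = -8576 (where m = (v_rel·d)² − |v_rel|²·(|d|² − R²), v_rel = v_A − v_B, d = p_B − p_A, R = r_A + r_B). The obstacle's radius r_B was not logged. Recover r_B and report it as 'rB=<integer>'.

m = -8576
d = (17, 6);  v_rel = (2, 8),  |v_rel|² = 68
v_rel×d = (2)·(6) − (8)·(17) = -124
since m = R²·68 − (-124)²:  R² = (15376 + -8576) / 68 = 100
R = √100 = 10  ⇒  r_B = 10 − 6 = 4

rB=4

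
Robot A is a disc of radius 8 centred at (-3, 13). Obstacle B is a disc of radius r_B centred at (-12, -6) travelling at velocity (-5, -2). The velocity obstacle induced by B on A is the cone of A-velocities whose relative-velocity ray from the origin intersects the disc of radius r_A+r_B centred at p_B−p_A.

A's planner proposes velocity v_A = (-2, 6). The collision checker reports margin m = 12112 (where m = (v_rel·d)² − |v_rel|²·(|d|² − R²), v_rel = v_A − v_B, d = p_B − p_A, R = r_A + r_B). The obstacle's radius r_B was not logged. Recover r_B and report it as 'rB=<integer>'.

m = 12112
d = (-9, -19);  v_rel = (3, 8),  |v_rel|² = 73
v_rel×d = (3)·(-19) − (8)·(-9) = 15
since m = R²·73 − 15²:  R² = (225 + 12112) / 73 = 169
R = √169 = 13  ⇒  r_B = 13 − 8 = 5

rB=5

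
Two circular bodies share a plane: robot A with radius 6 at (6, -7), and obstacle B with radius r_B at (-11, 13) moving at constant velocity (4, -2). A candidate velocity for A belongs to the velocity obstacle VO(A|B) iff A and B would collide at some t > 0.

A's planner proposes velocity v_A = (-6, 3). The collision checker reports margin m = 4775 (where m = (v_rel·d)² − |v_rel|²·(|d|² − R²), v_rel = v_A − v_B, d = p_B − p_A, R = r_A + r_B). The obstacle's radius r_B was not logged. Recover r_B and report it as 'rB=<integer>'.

m = 4775
d = (-17, 20);  v_rel = (-10, 5),  |v_rel|² = 125
v_rel×d = (-10)·(20) − (5)·(-17) = -115
since m = R²·125 − (-115)²:  R² = (13225 + 4775) / 125 = 144
R = √144 = 12  ⇒  r_B = 12 − 6 = 6

rB=6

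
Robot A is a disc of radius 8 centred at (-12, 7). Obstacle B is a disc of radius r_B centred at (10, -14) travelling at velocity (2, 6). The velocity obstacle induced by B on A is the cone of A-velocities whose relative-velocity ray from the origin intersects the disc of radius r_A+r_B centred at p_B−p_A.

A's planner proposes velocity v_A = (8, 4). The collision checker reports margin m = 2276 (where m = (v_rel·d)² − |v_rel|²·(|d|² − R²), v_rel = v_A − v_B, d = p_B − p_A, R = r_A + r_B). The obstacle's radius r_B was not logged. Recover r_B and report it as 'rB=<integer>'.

m = 2276
d = (22, -21);  v_rel = (6, -2),  |v_rel|² = 40
v_rel×d = (6)·(-21) − (-2)·(22) = -82
since m = R²·40 − (-82)²:  R² = (6724 + 2276) / 40 = 225
R = √225 = 15  ⇒  r_B = 15 − 8 = 7

rB=7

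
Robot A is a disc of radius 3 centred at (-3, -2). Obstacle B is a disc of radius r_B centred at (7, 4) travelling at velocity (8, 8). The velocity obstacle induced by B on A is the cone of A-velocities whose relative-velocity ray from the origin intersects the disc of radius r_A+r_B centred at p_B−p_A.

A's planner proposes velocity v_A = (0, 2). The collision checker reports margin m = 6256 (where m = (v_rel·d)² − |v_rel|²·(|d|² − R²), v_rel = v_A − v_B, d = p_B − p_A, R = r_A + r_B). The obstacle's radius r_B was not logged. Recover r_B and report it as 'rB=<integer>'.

m = 6256
d = (10, 6);  v_rel = (-8, -6),  |v_rel|² = 100
v_rel×d = (-8)·(6) − (-6)·(10) = 12
since m = R²·100 − 12²:  R² = (144 + 6256) / 100 = 64
R = √64 = 8  ⇒  r_B = 8 − 3 = 5

rB=5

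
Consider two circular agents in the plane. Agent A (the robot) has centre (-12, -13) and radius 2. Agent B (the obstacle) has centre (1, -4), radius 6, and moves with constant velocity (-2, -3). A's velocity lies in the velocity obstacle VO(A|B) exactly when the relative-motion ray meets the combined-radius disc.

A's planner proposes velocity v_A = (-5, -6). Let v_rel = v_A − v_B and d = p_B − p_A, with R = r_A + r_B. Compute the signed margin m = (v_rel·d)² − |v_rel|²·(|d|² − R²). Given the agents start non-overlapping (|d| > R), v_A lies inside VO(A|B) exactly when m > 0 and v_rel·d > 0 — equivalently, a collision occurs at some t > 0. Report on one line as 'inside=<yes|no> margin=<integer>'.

d = (13, 9),  |d|² = 250;  R = 2+6 = 8,  c = 250−8² = 186
v_rel = (-3, -3),  |v_rel|² = 18;  v_rel·d = (-3)·(13) + (-3)·(9) = -66
18·t² + 132·t + 186 = 0  ⇒  m = (-66)² − 18·186 = 1008
m = 1008 > 0,  v_rel·d = -66 < 0  ⇒  outside

inside=no margin=1008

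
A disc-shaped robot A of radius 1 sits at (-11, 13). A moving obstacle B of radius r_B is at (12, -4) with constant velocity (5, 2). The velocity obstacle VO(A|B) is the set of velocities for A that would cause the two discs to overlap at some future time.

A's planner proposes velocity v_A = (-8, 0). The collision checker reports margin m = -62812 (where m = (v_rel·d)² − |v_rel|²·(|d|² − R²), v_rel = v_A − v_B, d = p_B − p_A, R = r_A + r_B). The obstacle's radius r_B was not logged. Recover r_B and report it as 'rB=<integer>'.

m = -62812
d = (23, -17);  v_rel = (-13, -2),  |v_rel|² = 173
v_rel×d = (-13)·(-17) − (-2)·(23) = 267
since m = R²·173 − 267²:  R² = (71289 + -62812) / 173 = 49
R = √49 = 7  ⇒  r_B = 7 − 1 = 6

rB=6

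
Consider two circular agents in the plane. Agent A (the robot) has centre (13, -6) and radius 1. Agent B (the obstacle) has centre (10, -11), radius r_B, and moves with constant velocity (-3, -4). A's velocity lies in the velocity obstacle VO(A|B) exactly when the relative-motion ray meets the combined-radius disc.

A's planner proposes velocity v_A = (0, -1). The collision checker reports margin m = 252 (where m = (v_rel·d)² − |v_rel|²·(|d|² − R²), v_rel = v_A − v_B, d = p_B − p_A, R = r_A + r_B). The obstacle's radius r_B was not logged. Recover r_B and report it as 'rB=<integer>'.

m = 252
d = (-3, -5);  v_rel = (3, 3),  |v_rel|² = 18
v_rel×d = (3)·(-5) − (3)·(-3) = -6
since m = R²·18 − (-6)²:  R² = (36 + 252) / 18 = 16
R = √16 = 4  ⇒  r_B = 4 − 1 = 3

rB=3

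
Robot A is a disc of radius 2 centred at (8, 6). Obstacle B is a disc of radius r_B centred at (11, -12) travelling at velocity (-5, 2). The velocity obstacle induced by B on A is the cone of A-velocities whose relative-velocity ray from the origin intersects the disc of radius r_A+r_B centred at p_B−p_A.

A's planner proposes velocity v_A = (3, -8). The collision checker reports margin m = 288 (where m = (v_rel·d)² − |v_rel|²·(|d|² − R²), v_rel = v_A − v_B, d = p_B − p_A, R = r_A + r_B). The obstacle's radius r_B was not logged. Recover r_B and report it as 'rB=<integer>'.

m = 288
d = (3, -18);  v_rel = (8, -10),  |v_rel|² = 164
v_rel×d = (8)·(-18) − (-10)·(3) = -114
since m = R²·164 − (-114)²:  R² = (12996 + 288) / 164 = 81
R = √81 = 9  ⇒  r_B = 9 − 2 = 7

rB=7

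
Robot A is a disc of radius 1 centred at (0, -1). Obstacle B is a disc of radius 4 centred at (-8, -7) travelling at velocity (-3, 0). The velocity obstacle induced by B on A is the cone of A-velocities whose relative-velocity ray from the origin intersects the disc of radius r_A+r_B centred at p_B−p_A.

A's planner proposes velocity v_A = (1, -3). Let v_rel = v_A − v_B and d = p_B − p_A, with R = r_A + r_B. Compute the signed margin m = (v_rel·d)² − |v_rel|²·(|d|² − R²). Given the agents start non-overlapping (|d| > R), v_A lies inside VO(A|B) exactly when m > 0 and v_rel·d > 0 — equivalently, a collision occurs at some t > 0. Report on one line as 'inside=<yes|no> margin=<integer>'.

d = (-8, -6),  |d|² = 100;  R = 1+4 = 5,  c = 100−5² = 75
v_rel = (4, -3),  |v_rel|² = 25;  v_rel·d = (4)·(-8) + (-3)·(-6) = -14
25·t² + 28·t + 75 = 0  ⇒  m = (-14)² − 25·75 = -1679
m = -1679 < 0,  v_rel·d = -14 < 0  ⇒  outside

inside=no margin=-1679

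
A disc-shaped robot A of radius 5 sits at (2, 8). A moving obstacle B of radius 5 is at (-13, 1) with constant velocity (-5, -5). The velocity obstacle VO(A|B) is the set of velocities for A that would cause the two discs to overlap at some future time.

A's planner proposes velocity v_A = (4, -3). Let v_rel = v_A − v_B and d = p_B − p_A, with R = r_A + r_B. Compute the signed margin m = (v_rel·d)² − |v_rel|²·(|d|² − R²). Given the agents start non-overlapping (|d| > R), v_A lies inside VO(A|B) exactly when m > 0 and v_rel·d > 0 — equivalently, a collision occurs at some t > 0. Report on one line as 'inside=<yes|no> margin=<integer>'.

d = (-15, -7),  |d|² = 274;  R = 5+5 = 10,  c = 274−10² = 174
v_rel = (9, 2),  |v_rel|² = 85;  v_rel·d = (9)·(-15) + (2)·(-7) = -149
85·t² + 298·t + 174 = 0  ⇒  m = (-149)² − 85·174 = 7411
m = 7411 > 0,  v_rel·d = -149 < 0  ⇒  outside

inside=no margin=7411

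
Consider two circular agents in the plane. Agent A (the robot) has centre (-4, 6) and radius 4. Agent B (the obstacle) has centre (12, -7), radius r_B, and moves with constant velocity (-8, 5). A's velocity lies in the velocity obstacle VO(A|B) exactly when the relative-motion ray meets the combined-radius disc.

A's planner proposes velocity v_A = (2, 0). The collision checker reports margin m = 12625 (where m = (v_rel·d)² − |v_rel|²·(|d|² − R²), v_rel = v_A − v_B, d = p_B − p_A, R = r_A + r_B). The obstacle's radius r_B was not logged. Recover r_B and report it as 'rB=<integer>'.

m = 12625
d = (16, -13);  v_rel = (10, -5),  |v_rel|² = 125
v_rel×d = (10)·(-13) − (-5)·(16) = -50
since m = R²·125 − (-50)²:  R² = (2500 + 12625) / 125 = 121
R = √121 = 11  ⇒  r_B = 11 − 4 = 7

rB=7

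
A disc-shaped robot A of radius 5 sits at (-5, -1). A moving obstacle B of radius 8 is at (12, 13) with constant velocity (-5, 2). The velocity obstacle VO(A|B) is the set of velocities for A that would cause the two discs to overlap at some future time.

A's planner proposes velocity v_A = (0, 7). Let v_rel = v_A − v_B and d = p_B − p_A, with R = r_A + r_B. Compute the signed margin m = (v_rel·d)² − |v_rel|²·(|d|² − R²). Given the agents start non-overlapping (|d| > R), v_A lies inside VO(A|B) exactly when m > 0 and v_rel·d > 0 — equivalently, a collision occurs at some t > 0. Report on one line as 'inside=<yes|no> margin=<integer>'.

d = (17, 14),  |d|² = 485;  R = 5+8 = 13,  c = 485−13² = 316
v_rel = (5, 5),  |v_rel|² = 50;  v_rel·d = (5)·(17) + (5)·(14) = 155
50·t² − 310·t + 316 = 0  ⇒  m = 155² − 50·316 = 8225
m = 8225 > 0,  v_rel·d = 155 > 0  ⇒  inside

inside=yes margin=8225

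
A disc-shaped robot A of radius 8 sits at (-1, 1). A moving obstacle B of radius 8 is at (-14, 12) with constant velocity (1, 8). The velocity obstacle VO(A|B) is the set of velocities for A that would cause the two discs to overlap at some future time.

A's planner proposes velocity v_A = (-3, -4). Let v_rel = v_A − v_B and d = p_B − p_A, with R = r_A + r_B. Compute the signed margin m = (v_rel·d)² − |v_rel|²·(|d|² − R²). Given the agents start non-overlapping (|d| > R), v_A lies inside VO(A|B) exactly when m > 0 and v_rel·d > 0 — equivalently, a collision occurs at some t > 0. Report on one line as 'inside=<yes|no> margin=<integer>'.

d = (-13, 11),  |d|² = 290;  R = 8+8 = 16,  c = 290−16² = 34
v_rel = (-4, -12),  |v_rel|² = 160;  v_rel·d = (-4)·(-13) + (-12)·(11) = -80
160·t² + 160·t + 34 = 0  ⇒  m = (-80)² − 160·34 = 960
m = 960 > 0,  v_rel·d = -80 < 0  ⇒  outside

inside=no margin=960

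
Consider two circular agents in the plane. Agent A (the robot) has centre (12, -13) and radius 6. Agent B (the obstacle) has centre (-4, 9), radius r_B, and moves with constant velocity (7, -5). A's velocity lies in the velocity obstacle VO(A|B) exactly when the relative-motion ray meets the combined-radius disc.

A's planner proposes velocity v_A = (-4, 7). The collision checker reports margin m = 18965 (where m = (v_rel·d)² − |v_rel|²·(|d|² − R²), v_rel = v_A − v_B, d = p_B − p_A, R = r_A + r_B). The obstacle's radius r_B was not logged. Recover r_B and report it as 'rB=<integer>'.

m = 18965
d = (-16, 22);  v_rel = (-11, 12),  |v_rel|² = 265
v_rel×d = (-11)·(22) − (12)·(-16) = -50
since m = R²·265 − (-50)²:  R² = (2500 + 18965) / 265 = 81
R = √81 = 9  ⇒  r_B = 9 − 6 = 3

rB=3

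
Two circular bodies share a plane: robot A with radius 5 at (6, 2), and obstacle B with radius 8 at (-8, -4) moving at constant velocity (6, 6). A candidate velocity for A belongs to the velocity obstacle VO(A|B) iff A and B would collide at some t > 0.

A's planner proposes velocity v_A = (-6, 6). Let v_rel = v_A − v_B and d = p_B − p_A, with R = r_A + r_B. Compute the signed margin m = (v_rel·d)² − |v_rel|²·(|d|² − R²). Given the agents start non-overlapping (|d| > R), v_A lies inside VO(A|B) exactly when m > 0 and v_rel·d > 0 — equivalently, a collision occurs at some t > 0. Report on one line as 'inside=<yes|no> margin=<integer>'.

d = (-14, -6),  |d|² = 232;  R = 5+8 = 13,  c = 232−13² = 63
v_rel = (-12, 0),  |v_rel|² = 144;  v_rel·d = (-12)·(-14) + (0)·(-6) = 168
144·t² − 336·t + 63 = 0  ⇒  m = 168² − 144·63 = 19152
m = 19152 > 0,  v_rel·d = 168 > 0  ⇒  inside

inside=yes margin=19152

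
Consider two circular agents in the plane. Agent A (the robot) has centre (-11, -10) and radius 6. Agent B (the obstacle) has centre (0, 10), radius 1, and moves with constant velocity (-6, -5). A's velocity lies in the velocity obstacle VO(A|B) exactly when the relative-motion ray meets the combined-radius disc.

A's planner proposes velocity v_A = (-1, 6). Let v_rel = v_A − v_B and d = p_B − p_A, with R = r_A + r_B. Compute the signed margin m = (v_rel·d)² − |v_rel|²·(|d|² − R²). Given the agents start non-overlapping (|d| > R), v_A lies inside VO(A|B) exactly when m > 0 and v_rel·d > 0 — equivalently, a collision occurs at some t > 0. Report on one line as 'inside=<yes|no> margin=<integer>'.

d = (11, 20),  |d|² = 521;  R = 6+1 = 7,  c = 521−7² = 472
v_rel = (5, 11),  |v_rel|² = 146;  v_rel·d = (5)·(11) + (11)·(20) = 275
146·t² − 550·t + 472 = 0  ⇒  m = 275² − 146·472 = 6713
m = 6713 > 0,  v_rel·d = 275 > 0  ⇒  inside

inside=yes margin=6713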